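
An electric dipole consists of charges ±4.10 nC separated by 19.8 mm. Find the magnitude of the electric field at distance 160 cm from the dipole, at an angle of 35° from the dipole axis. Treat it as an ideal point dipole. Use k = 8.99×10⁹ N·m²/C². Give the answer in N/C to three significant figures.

Dipole moment p = qd = (4.10×10⁻⁹ C)(0.0198 m) = 8.118×10⁻¹¹ C·m.
At angle θ the dipole field magnitude is E = (kp/r³)·√(1 + 3cos²θ).
kp/r³ = (8.99×10⁹)(8.118×10⁻¹¹) / (1.60)³ = 0.1782 N/C.
√(1 + 3cos²35°) = √(1 + 3·0.6710) = √3.0130 ≈ 1.7358.
E ≈ 0.1782 × 1.736 = 0.3093 N/C.

E ≈ 0.309 N/C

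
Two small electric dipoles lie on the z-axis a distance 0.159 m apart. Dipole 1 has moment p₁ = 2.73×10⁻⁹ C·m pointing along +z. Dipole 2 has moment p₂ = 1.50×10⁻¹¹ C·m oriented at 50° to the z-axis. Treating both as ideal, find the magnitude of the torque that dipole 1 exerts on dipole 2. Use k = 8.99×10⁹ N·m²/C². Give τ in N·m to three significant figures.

τ ≈ 1.40×10⁻⁷ N·m

The second dipole sits on the axis of the first, so the field there is axial: E₁ = 2kp₁/r³ along +z.
E₁ = 2(8.99×10⁹)(2.73×10⁻⁹)/(0.159)³ = 1.221×10⁴ N/C.
Torque on the second dipole: τ = p₂ E₁ sinθ.
τ = (1.50×10⁻¹¹)(1.221×10⁴)·sin50° = 1.403×10⁻⁷ N·m.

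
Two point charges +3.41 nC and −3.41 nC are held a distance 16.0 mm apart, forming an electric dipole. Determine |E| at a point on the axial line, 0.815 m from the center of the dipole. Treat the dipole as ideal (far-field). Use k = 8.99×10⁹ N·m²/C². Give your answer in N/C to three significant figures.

Dipole moment p = qd = (3.41×10⁻⁹ C)(0.0160 m) = 5.456×10⁻¹¹ C·m.
On the dipole axis E = 2kp/r³.
E = 2·(8.99×10⁹)(5.456×10⁻¹¹) / (0.815)³ = 1.812 N/C.

E ≈ 1.81 N/C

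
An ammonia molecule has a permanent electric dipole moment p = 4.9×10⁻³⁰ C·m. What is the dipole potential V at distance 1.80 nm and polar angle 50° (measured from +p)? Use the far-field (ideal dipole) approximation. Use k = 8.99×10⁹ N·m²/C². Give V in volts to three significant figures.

V ≈ 0.00874 V

The dipole potential is V = kp cosθ / r².
V = (8.99×10⁹)(4.90×10⁻³⁰)·cos50° / (1.80×10⁻⁹)² = 0.008739 V.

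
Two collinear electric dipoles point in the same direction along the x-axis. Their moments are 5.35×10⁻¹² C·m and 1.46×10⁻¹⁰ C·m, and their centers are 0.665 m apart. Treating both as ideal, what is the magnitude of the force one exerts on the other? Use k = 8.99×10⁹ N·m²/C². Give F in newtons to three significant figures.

F ≈ 2.15×10⁻¹⁰ N

On-axis field of dipole 1 at distance r: E = 2kp₁/r³. Force on dipole 2 is F = p₂·dE/dr (gradient along axis).
dE/dr = −6kp₁/r⁴, so |F| = 6kp₁p₂/r⁴ (attractive for aligned moments).
F = 6(8.99×10⁹)(5.35×10⁻¹²)(1.46×10⁻¹⁰)/(0.665)⁴ = 2.154×10⁻¹⁰ N.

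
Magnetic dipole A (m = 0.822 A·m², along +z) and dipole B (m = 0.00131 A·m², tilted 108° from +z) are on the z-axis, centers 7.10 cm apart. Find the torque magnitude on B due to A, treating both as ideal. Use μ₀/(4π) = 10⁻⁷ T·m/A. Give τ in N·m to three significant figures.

τ ≈ 5.72×10⁻⁷ N·m

Dipole B is on the axis of dipole A, so B₁ there is axial: B₁ = (μ₀/4π)·2m₁/r³ along +z.
B₁ = 2(10⁻⁷)(0.822)/(0.0710)³ = 4.593×10⁻⁴ T.
τ = m₂ B₁ sinθ.
τ = (0.00131)(4.593×10⁻⁴)·sin108° = 5.723×10⁻⁷ N·m.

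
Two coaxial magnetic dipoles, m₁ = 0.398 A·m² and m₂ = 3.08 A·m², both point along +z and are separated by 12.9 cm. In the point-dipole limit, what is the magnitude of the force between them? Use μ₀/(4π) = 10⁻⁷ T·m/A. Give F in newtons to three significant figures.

F ≈ 0.00266 N

On-axis B of dipole 1: B = (μ₀/4π)·2m₁/r³. Force on dipole 2: F = m₂·dB/dr.
dB/dr = −(μ₀/4π)·6m₁/r⁴, so |F| = (μ₀/4π)·6m₁m₂/r⁴.
F = 6(10⁻⁷)(0.398)(3.08)/(0.129)⁴ = 0.002656 N.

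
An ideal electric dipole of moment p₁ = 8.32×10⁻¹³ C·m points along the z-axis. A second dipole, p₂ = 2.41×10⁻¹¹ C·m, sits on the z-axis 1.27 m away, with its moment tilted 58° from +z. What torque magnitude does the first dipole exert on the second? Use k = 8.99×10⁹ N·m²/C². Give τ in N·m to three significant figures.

The second dipole sits on the axis of the first, so the field there is axial: E₁ = 2kp₁/r³ along +z.
E₁ = 2(8.99×10⁹)(8.32×10⁻¹³)/(1.27)³ = 0.007303 N/C.
Torque on the second dipole: τ = p₂ E₁ sinθ.
τ = (2.41×10⁻¹¹)(0.007303)·sin58° = 1.493×10⁻¹³ N·m.

τ ≈ 1.49×10⁻¹³ N·m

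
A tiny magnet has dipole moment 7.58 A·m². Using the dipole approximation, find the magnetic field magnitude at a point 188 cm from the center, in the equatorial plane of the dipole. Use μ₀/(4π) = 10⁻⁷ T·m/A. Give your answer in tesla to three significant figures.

B ≈ 1.14×10⁻⁷ T

In the equatorial plane B = (μ₀/4π)·m/r³ (half the axial value).
B = (10⁻⁷)·(7.58) / (1.88)³ = 1.141×10⁻⁷ T.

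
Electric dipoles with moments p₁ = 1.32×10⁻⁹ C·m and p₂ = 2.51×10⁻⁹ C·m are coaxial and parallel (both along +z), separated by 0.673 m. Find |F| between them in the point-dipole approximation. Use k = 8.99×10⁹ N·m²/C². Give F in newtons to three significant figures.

F ≈ 8.71×10⁻⁷ N

On-axis field of dipole 1 at distance r: E = 2kp₁/r³. Force on dipole 2 is F = p₂·dE/dr (gradient along axis).
dE/dr = −6kp₁/r⁴, so |F| = 6kp₁p₂/r⁴ (attractive for aligned moments).
F = 6(8.99×10⁹)(1.32×10⁻⁹)(2.51×10⁻⁹)/(0.673)⁴ = 8.712×10⁻⁷ N.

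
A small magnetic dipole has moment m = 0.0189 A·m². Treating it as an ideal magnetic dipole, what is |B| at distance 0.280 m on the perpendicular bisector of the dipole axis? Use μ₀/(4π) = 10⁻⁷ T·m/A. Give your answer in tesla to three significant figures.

B ≈ 8.61×10⁻⁸ T

In the equatorial plane B = (μ₀/4π)·m/r³ (half the axial value).
B = (10⁻⁷)·(0.0189) / (0.280)³ = 8.610×10⁻⁸ T.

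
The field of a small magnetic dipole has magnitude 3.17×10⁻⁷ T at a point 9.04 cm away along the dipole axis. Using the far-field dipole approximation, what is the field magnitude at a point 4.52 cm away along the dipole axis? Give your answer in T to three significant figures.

Dipole fields scale as 1/r³ in the far field; the geometry is the same at both points.
B₂ = B₁ · (r₁/r₂)³ = 3.17×10⁻⁷ · (9.04/4.52)³.
(r₁/r₂)³ = (2)³ = 8.
B₂ ≈ 2.536×10⁻⁶ T.

B ≈ 2.54×10⁻⁶ T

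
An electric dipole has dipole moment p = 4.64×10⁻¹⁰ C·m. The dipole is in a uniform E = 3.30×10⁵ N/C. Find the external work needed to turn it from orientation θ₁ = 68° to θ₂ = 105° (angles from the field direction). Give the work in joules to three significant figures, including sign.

W_ext = ΔU = U(θ₂) − U(θ₁) = −pE cosθ₂ − (−pE cosθ₁) = pE(cosθ₁ − cosθ₂).
W = (4.64×10⁻¹⁰)(3.30×10⁵)·(cos68° − cos105°) = (1.531×10⁻⁴)·(+0.6334) = 9.699×10⁻⁵ J.

W ≈ 9.70×10⁻⁵ J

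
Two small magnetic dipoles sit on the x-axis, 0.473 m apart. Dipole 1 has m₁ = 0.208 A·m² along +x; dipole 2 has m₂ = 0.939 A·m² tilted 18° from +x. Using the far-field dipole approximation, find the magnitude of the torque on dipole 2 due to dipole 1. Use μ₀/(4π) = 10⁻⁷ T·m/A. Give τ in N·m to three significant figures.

τ ≈ 1.14×10⁻⁷ N·m

Dipole B is on the axis of dipole A, so B₁ there is axial: B₁ = (μ₀/4π)·2m₁/r³ along +x.
B₁ = 2(10⁻⁷)(0.208)/(0.473)³ = 3.931×10⁻⁷ T.
τ = m₂ B₁ sinθ.
τ = (0.939)(3.931×10⁻⁷)·sin18° = 1.141×10⁻⁷ N·m.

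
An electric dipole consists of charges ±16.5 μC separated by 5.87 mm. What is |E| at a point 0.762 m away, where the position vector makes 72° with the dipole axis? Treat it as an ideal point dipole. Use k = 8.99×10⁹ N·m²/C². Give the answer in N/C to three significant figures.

Dipole moment p = qd = (1.65×10⁻⁵ C)(0.00587 m) = 9.686×10⁻⁸ C·m.
At angle θ the dipole field magnitude is E = (kp/r³)·√(1 + 3cos²θ).
kp/r³ = (8.99×10⁹)(9.686×10⁻⁸) / (0.762)³ = 1968 N/C.
√(1 + 3cos²72°) = √(1 + 3·0.0955) = √1.2865 ≈ 1.1342.
E ≈ 1968 × 1.134 = 2232 N/C.

E ≈ 2230 N/C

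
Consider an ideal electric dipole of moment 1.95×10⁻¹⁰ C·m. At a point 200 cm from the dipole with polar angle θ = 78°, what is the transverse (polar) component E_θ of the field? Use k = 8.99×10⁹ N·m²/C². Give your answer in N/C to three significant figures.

For a dipole, E_θ = (kp sinθ)/r³.
kp/r³ = (8.99×10⁹)(1.95×10⁻¹⁰)/(2.00)³ = 0.2191 N/C.
E_θ = 0.2191·sin78° = 0.2143 N/C.

E_θ ≈ 0.214 N/C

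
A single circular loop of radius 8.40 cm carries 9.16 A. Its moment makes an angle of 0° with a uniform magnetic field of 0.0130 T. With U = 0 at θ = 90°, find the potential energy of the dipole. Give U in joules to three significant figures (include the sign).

Magnetic moment m = IA = Iπa² = (9.16)·π·(0.0840)² = 0.2031 A·m².
U = −m·B = −mB cosθ.
U = −(0.2031)(0.0130)·cos0° = -0.002640 J.

U ≈ -0.00264 J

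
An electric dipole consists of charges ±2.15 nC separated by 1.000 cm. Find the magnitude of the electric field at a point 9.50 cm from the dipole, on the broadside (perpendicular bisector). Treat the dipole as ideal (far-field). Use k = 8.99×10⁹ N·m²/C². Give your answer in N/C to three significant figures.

Dipole moment p = qd = (2.15×10⁻⁹ C)(0.0100 m) = 2.15×10⁻¹¹ C·m.
In the equatorial plane E = kp/r³.
E = (8.99×10⁹)(2.15×10⁻¹¹) / (0.0950)³ = 225.4 N/C.

E ≈ 225 N/C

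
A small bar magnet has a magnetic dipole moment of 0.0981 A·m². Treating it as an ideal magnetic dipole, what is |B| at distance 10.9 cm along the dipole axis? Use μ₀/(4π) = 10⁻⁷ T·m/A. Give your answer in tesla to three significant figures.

On axis B = (μ₀/4π)·2m/r³.
B = 2·(10⁻⁷)·(0.0981) / (0.109)³ = 1.515×10⁻⁵ T.

B ≈ 1.52×10⁻⁵ T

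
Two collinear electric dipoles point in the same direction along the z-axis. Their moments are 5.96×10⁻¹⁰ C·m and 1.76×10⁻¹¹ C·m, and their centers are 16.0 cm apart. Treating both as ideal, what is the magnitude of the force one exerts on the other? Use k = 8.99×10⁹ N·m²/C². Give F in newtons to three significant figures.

F ≈ 8.63×10⁻⁷ N

On-axis field of dipole 1 at distance r: E = 2kp₁/r³. Force on dipole 2 is F = p₂·dE/dr (gradient along axis).
dE/dr = −6kp₁/r⁴, so |F| = 6kp₁p₂/r⁴ (attractive for aligned moments).
F = 6(8.99×10⁹)(5.96×10⁻¹⁰)(1.76×10⁻¹¹)/(0.160)⁴ = 8.634×10⁻⁷ N.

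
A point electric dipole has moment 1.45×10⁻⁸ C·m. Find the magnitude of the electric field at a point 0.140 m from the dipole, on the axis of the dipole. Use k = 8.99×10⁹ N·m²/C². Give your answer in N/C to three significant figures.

E ≈ 9.50×10⁴ N/C

On the dipole axis E = 2kp/r³.
E = 2·(8.99×10⁹)(1.45×10⁻⁸) / (0.140)³ = 9.501×10⁴ N/C.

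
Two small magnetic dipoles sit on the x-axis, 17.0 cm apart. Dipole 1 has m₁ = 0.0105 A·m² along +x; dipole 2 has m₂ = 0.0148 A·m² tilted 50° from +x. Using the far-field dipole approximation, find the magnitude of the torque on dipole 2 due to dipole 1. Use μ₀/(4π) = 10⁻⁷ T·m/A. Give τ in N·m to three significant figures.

Dipole B is on the axis of dipole A, so B₁ there is axial: B₁ = (μ₀/4π)·2m₁/r³ along +x.
B₁ = 2(10⁻⁷)(0.0105)/(0.170)³ = 4.274×10⁻⁷ T.
τ = m₂ B₁ sinθ.
τ = (0.0148)(4.274×10⁻⁷)·sin50° = 4.846×10⁻⁹ N·m.

τ ≈ 4.85×10⁻⁹ N·m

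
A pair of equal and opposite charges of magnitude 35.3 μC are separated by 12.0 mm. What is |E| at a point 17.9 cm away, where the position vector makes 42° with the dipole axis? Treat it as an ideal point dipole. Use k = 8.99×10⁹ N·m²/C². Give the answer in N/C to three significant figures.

Dipole moment p = qd = (3.53×10⁻⁵ C)(0.0120 m) = 4.236×10⁻⁷ C·m.
At angle θ the dipole field magnitude is E = (kp/r³)·√(1 + 3cos²θ).
kp/r³ = (8.99×10⁹)(4.236×10⁻⁷) / (0.179)³ = 6.640×10⁵ N/C.
√(1 + 3cos²42°) = √(1 + 3·0.5523) = √2.6568 ≈ 1.6300.
E ≈ 6.640×10⁵ × 1.630 = 1.082×10⁶ N/C.

E ≈ 1.08×10⁶ N/C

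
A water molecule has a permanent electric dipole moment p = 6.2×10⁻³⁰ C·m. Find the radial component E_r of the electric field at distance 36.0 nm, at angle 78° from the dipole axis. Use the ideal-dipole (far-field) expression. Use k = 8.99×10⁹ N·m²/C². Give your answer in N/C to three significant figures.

For a dipole, E_r = (2kp cosθ)/r³.
kp/r³ = (8.99×10⁹)(6.20×10⁻³⁰)/(3.60×10⁻⁸)³ = 1195 N/C.
E_r = 2·1195·cos78° = 496.8 N/C.

E_r ≈ 497 N/C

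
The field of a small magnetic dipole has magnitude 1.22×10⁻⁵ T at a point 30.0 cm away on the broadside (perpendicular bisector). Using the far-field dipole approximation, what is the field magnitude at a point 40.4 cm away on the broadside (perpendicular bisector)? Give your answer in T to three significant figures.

Dipole fields scale as 1/r³ in the far field; the geometry is the same at both points.
B₂ = B₁ · (r₁/r₂)³ = 1.22×10⁻⁵ · (30.0/40.4)³.
(r₁/r₂)³ = (0.7426)³ = 0.4095.
B₂ ≈ 4.996×10⁻⁶ T.

B ≈ 5.00×10⁻⁶ T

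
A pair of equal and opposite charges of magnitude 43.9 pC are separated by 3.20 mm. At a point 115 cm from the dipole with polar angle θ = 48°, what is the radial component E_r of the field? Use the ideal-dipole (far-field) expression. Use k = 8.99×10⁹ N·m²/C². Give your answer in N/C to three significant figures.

E_r ≈ 0.00111 N/C

Dipole moment p = qd = (4.39×10⁻¹¹ C)(0.00320 m) = 1.405×10⁻¹³ C·m.
For a dipole, E_r = (2kp cosθ)/r³.
kp/r³ = (8.99×10⁹)(1.405×10⁻¹³)/(1.15)³ = 8.305×10⁻⁴ N/C.
E_r = 2·8.305×10⁻⁴·cos48° = 0.001111 N/C.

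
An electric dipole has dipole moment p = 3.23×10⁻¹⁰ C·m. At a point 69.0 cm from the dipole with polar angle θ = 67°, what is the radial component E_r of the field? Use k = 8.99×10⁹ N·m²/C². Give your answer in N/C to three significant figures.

E_r ≈ 6.91 N/C

For a dipole, E_r = (2kp cosθ)/r³.
kp/r³ = (8.99×10⁹)(3.23×10⁻¹⁰)/(0.690)³ = 8.839 N/C.
E_r = 2·8.839·cos67° = 6.908 N/C.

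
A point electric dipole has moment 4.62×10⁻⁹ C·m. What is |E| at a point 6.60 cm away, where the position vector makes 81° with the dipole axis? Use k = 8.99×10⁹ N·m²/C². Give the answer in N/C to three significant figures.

E ≈ 1.50×10⁵ N/C

At angle θ the dipole field magnitude is E = (kp/r³)·√(1 + 3cos²θ).
kp/r³ = (8.99×10⁹)(4.62×10⁻⁹) / (0.0660)³ = 1.445×10⁵ N/C.
√(1 + 3cos²81°) = √(1 + 3·0.0245) = √1.0734 ≈ 1.0361.
E ≈ 1.445×10⁵ × 1.036 = 1.497×10⁵ N/C.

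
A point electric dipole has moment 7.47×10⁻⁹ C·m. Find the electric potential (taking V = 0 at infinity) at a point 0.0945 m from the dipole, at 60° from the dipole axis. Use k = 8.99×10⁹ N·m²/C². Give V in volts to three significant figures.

The dipole potential is V = kp cosθ / r².
V = (8.99×10⁹)(7.47×10⁻⁹)·cos60° / (0.0945)² = 3760 V.

V ≈ 3760 V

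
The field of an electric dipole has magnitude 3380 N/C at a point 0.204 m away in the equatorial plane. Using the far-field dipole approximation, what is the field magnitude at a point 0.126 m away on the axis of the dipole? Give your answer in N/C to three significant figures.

Dipole fields scale as 1/r³ in the far field.
The axial field is twice the equatorial field at the same r, so the geometry factor is 2/1.
E₂ = E₁ · (2/1) · (r₁/r₂)³ = 3380 · 2 · (0.204/0.126)³.
(r₁/r₂)³ = (1.619)³ = 4.244.
E₂ ≈ 2.869×10⁴ N/C.

E ≈ 2.87×10⁴ N/C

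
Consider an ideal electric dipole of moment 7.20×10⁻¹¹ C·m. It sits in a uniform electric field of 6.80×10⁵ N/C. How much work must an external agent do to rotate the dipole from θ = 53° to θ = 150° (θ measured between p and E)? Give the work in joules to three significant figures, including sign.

W_ext = ΔU = U(θ₂) − U(θ₁) = −pE cosθ₂ − (−pE cosθ₁) = pE(cosθ₁ − cosθ₂).
W = (7.20×10⁻¹¹)(6.80×10⁵)·(cos53° − cos150°) = (4.896×10⁻⁵)·(+1.4678) = 7.187×10⁻⁵ J.

W ≈ 7.19×10⁻⁵ J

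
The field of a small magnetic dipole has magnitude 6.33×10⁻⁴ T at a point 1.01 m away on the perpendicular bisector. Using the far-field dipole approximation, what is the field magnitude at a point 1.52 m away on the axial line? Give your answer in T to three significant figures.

Dipole fields scale as 1/r³ in the far field.
The axial field is twice the equatorial field at the same r, so the geometry factor is 2/1.
B₂ = B₁ · (2/1) · (r₁/r₂)³ = 6.33×10⁻⁴ · 2 · (1.01/1.52)³.
(r₁/r₂)³ = (0.6645)³ = 0.2934.
B₂ ≈ 3.714×10⁻⁴ T.

B ≈ 3.71×10⁻⁴ T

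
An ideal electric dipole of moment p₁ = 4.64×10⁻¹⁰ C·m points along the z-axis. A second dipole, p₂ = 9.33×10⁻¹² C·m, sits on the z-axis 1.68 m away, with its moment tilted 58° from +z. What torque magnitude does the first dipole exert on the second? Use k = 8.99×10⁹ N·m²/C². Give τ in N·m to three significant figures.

τ ≈ 1.39×10⁻¹¹ N·m

The second dipole sits on the axis of the first, so the field there is axial: E₁ = 2kp₁/r³ along +z.
E₁ = 2(8.99×10⁹)(4.64×10⁻¹⁰)/(1.68)³ = 1.759 N/C.
Torque on the second dipole: τ = p₂ E₁ sinθ.
τ = (9.33×10⁻¹²)(1.759)·sin58° = 1.392×10⁻¹¹ N·m.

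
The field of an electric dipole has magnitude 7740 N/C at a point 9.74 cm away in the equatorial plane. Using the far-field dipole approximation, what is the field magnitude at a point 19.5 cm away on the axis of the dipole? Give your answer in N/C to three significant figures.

E ≈ 1930 N/C

Dipole fields scale as 1/r³ in the far field.
The axial field is twice the equatorial field at the same r, so the geometry factor is 2/1.
E₂ = E₁ · (2/1) · (r₁/r₂)³ = 7740 · 2 · (9.74/19.5)³.
(r₁/r₂)³ = (0.4995)³ = 0.1246.
E₂ ≈ 1929 N/C.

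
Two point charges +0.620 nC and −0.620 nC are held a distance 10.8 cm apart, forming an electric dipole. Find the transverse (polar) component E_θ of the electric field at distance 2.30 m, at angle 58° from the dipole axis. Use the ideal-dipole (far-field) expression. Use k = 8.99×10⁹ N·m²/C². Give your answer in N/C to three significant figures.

Dipole moment p = qd = (6.20×10⁻¹⁰ C)(0.108 m) = 6.696×10⁻¹¹ C·m.
For a dipole, E_θ = (kp sinθ)/r³.
kp/r³ = (8.99×10⁹)(6.696×10⁻¹¹)/(2.30)³ = 0.04948 N/C.
E_θ = 0.04948·sin58° = 0.04196 N/C.

E_θ ≈ 0.0420 N/C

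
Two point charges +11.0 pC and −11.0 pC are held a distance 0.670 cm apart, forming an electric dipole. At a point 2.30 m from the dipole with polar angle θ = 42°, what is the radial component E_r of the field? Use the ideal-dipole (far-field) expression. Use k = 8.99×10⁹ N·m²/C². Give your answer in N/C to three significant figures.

E_r ≈ 8.09×10⁻⁵ N/C

Dipole moment p = qd = (1.10×10⁻¹¹ C)(0.00670 m) = 7.37×10⁻¹⁴ C·m.
For a dipole, E_r = (2kp cosθ)/r³.
kp/r³ = (8.99×10⁹)(7.37×10⁻¹⁴)/(2.30)³ = 5.446×10⁻⁵ N/C.
E_r = 2·5.446×10⁻⁵·cos42° = 8.094×10⁻⁵ N/C.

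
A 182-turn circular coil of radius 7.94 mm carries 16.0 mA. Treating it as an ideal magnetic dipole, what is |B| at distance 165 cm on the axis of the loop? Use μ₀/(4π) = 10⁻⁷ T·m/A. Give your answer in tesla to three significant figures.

m = NIA = NIπa² = 182·(0.0160)·π·(0.00794)² = 5.767×10⁻⁴ A·m².
On axis B = (μ₀/4π)·2m/r³.
B = 2·(10⁻⁷)·(5.767×10⁻⁴) / (1.65)³ = 2.568×10⁻¹¹ T.

B ≈ 2.57×10⁻¹¹ T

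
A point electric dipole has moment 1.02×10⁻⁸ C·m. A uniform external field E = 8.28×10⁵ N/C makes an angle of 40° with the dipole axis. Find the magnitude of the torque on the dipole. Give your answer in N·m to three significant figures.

τ ≈ 0.00543 N·m

Torque on an electric dipole: τ = pE sinθ.
τ = (1.02×10⁻⁸)(8.28×10⁵)·sin40° = 0.005429 N·m.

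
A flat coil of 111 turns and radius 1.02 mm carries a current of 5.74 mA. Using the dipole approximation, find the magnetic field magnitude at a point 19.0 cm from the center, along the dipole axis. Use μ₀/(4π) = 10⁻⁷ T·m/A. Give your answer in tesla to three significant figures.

B ≈ 6.07×10⁻¹¹ T

m = NIA = NIπa² = 111·(0.00574)·π·(0.00102)² = 2.083×10⁻⁶ A·m².
On axis B = (μ₀/4π)·2m/r³.
B = 2·(10⁻⁷)·(2.083×10⁻⁶) / (0.190)³ = 6.074×10⁻¹¹ T.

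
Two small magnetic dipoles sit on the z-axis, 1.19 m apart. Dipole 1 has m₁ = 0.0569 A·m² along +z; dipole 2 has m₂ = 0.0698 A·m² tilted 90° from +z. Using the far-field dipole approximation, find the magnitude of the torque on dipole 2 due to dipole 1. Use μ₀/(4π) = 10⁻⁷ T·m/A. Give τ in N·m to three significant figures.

τ ≈ 4.71×10⁻¹⁰ N·m

Dipole B is on the axis of dipole A, so B₁ there is axial: B₁ = (μ₀/4π)·2m₁/r³ along +z.
B₁ = 2(10⁻⁷)(0.0569)/(1.19)³ = 6.753×10⁻⁹ T.
τ = m₂ B₁ sinθ.
τ = (0.0698)(6.753×10⁻⁹)·sin90° = 4.714×10⁻¹⁰ N·m.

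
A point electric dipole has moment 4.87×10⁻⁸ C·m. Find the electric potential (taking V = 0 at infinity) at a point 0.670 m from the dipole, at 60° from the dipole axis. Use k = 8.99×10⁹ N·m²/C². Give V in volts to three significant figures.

V ≈ 488 V

The dipole potential is V = kp cosθ / r².
V = (8.99×10⁹)(4.87×10⁻⁸)·cos60° / (0.670)² = 487.7 V.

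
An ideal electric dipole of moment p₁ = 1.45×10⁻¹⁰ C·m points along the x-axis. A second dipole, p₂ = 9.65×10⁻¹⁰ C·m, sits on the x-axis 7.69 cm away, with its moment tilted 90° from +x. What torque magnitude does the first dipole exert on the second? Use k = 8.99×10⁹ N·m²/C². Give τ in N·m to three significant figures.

The second dipole sits on the axis of the first, so the field there is axial: E₁ = 2kp₁/r³ along +x.
E₁ = 2(8.99×10⁹)(1.45×10⁻¹⁰)/(0.0769)³ = 5733 N/C.
Torque on the second dipole: τ = p₂ E₁ sinθ.
τ = (9.65×10⁻¹⁰)(5733)·sin90° = 5.532×10⁻⁶ N·m.

τ ≈ 5.53×10⁻⁶ N·m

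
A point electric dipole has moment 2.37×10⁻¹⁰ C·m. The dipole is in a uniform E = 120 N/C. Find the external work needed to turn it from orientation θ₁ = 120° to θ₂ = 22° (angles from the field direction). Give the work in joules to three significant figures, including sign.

W_ext = ΔU = U(θ₂) − U(θ₁) = −pE cosθ₂ − (−pE cosθ₁) = pE(cosθ₁ − cosθ₂).
W = (2.37×10⁻¹⁰)(120)·(cos120° − cos22°) = (2.844×10⁻⁸)·(-1.4272) = -4.059×10⁻⁸ J.

W ≈ -4.06×10⁻⁸ J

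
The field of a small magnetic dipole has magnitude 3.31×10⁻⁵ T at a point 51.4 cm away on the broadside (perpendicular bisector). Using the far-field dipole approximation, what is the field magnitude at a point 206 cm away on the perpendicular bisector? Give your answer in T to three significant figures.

Dipole fields scale as 1/r³ in the far field; the geometry is the same at both points.
B₂ = B₁ · (r₁/r₂)³ = 3.31×10⁻⁵ · (51.4/206)³.
(r₁/r₂)³ = (0.2495)³ = 0.01553.
B₂ ≈ 5.142×10⁻⁷ T.

B ≈ 5.14×10⁻⁷ T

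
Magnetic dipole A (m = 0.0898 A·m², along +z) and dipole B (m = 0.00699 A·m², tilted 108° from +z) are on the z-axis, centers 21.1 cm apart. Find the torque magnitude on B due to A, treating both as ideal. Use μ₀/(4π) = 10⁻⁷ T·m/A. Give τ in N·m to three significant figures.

τ ≈ 1.27×10⁻⁸ N·m

Dipole B is on the axis of dipole A, so B₁ there is axial: B₁ = (μ₀/4π)·2m₁/r³ along +z.
B₁ = 2(10⁻⁷)(0.0898)/(0.211)³ = 1.912×10⁻⁶ T.
τ = m₂ B₁ sinθ.
τ = (0.00699)(1.912×10⁻⁶)·sin108° = 1.271×10⁻⁸ N·m.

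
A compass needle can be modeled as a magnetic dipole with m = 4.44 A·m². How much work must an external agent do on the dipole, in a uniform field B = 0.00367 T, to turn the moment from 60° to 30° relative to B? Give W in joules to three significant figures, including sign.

W ≈ -0.00596 J

W_ext = ΔU = −mB cosθ₂ + mB cosθ₁ = mB(cosθ₁ − cosθ₂).
W = (4.44)(0.00367)·(cos60° − cos30°) = (0.01629)·(-0.3660) = -0.005964 J.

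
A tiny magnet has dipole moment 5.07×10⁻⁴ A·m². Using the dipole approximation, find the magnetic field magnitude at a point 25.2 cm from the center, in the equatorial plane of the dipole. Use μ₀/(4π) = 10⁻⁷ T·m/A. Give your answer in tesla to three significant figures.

B ≈ 3.17×10⁻⁹ T

In the equatorial plane B = (μ₀/4π)·m/r³ (half the axial value).
B = (10⁻⁷)·(5.07×10⁻⁴) / (0.252)³ = 3.168×10⁻⁹ T.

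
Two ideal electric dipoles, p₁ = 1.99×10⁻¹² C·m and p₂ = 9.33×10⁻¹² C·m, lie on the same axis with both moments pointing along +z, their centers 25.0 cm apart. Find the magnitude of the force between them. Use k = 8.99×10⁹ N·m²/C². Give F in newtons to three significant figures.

On-axis field of dipole 1 at distance r: E = 2kp₁/r³. Force on dipole 2 is F = p₂·dE/dr (gradient along axis).
dE/dr = −6kp₁/r⁴, so |F| = 6kp₁p₂/r⁴ (attractive for aligned moments).
F = 6(8.99×10⁹)(1.99×10⁻¹²)(9.33×10⁻¹²)/(0.250)⁴ = 2.564×10⁻¹⁰ N.

F ≈ 2.56×10⁻¹⁰ N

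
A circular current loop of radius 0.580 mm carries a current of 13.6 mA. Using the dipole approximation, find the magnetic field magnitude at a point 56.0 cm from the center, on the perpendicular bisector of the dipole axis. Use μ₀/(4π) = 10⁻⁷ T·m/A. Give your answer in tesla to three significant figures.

Magnetic moment m = IA = Iπa² = (0.0136)·π·(5.80×10⁻⁴)² = 1.437×10⁻⁸ A·m².
In the equatorial plane B = (μ₀/4π)·m/r³ (half the axial value).
B = (10⁻⁷)·(1.437×10⁻⁸) / (0.560)³ = 8.183×10⁻¹⁵ T.

B ≈ 8.18×10⁻¹⁵ T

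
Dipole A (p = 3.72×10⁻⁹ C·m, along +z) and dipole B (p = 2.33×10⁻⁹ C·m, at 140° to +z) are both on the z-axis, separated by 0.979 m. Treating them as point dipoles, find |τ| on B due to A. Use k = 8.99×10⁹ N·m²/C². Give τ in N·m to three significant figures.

τ ≈ 1.07×10⁻⁷ N·m

The second dipole sits on the axis of the first, so the field there is axial: E₁ = 2kp₁/r³ along +z.
E₁ = 2(8.99×10⁹)(3.72×10⁻⁹)/(0.979)³ = 71.28 N/C.
Torque on the second dipole: τ = p₂ E₁ sinθ.
τ = (2.33×10⁻⁹)(71.28)·sin140° = 1.068×10⁻⁷ N·m.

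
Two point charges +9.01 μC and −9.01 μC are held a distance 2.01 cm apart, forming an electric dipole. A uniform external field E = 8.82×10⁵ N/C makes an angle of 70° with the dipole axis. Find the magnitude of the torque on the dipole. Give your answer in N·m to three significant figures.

τ ≈ 0.150 N·m

Dipole moment p = qd = (9.01×10⁻⁶ C)(0.0201 m) = 1.811×10⁻⁷ C·m.
Torque on an electric dipole: τ = pE sinθ.
τ = (1.811×10⁻⁷)(8.82×10⁵)·sin70° = 0.1501 N·m.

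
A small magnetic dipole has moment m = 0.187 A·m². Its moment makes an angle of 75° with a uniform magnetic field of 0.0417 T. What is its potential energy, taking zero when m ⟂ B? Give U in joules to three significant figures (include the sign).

U = −m·B = −mB cosθ.
U = −(0.187)(0.0417)·cos75° = -0.002018 J.

U ≈ -0.00202 J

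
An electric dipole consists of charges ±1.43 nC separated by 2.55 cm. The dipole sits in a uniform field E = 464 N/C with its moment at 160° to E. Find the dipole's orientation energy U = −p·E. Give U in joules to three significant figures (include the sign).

Dipole moment p = qd = (1.43×10⁻⁹ C)(0.0255 m) = 3.647×10⁻¹¹ C·m.
U = −p·E = −pE cosθ.
U = −(3.647×10⁻¹¹)(464)·cos160° = 1.590×10⁻⁸ J.

U ≈ 1.59×10⁻⁸ J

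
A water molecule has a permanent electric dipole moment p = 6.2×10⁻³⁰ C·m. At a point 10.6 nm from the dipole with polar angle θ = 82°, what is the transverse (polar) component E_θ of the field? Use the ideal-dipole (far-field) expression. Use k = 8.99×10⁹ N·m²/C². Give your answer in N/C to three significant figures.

E_θ ≈ 4.63×10⁴ N/C

For a dipole, E_θ = (kp sinθ)/r³.
kp/r³ = (8.99×10⁹)(6.20×10⁻³⁰)/(1.06×10⁻⁸)³ = 4.680×10⁴ N/C.
E_θ = 4.680×10⁴·sin82° = 4.634×10⁴ N/C.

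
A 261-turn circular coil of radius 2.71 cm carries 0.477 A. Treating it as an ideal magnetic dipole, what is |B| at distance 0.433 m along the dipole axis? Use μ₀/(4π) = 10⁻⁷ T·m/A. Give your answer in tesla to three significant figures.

m = NIA = NIπa² = 261·(0.477)·π·(0.0271)² = 0.2872 A·m².
On axis B = (μ₀/4π)·2m/r³.
B = 2·(10⁻⁷)·(0.2872) / (0.433)³ = 7.075×10⁻⁷ T.

B ≈ 7.08×10⁻⁷ T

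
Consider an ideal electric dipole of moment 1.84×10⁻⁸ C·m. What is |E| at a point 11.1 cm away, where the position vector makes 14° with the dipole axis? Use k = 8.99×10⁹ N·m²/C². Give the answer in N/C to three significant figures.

At angle θ the dipole field magnitude is E = (kp/r³)·√(1 + 3cos²θ).
kp/r³ = (8.99×10⁹)(1.84×10⁻⁸) / (0.111)³ = 1.210×10⁵ N/C.
√(1 + 3cos²14°) = √(1 + 3·0.9415) = √3.8244 ≈ 1.9556.
E ≈ 1.210×10⁵ × 1.956 = 2.365×10⁵ N/C.

E ≈ 2.37×10⁵ N/C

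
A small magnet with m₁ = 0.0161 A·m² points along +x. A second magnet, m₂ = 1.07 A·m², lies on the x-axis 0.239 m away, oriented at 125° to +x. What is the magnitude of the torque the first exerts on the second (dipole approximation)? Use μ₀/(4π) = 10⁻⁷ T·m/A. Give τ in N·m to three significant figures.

Dipole B is on the axis of dipole A, so B₁ there is axial: B₁ = (μ₀/4π)·2m₁/r³ along +x.
B₁ = 2(10⁻⁷)(0.0161)/(0.239)³ = 2.359×10⁻⁷ T.
τ = m₂ B₁ sinθ.
τ = (1.07)(2.359×10⁻⁷)·sin125° = 2.067×10⁻⁷ N·m.

τ ≈ 2.07×10⁻⁷ N·m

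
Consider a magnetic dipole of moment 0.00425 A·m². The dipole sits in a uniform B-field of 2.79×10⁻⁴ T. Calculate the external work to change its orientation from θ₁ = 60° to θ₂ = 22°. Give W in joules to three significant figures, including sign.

W_ext = ΔU = −mB cosθ₂ + mB cosθ₁ = mB(cosθ₁ − cosθ₂).
W = (0.00425)(2.79×10⁻⁴)·(cos60° − cos22°) = (1.186×10⁻⁶)·(-0.4272) = -5.065×10⁻⁷ J.

W ≈ -5.07×10⁻⁷ J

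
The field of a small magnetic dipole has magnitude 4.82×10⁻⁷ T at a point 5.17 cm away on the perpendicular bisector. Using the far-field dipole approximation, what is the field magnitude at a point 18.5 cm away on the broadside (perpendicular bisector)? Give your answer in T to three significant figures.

Dipole fields scale as 1/r³ in the far field; the geometry is the same at both points.
B₂ = B₁ · (r₁/r₂)³ = 4.82×10⁻⁷ · (5.17/18.5)³.
(r₁/r₂)³ = (0.2795)³ = 0.02183.
B₂ ≈ 1.052×10⁻⁸ T.

B ≈ 1.05×10⁻⁸ T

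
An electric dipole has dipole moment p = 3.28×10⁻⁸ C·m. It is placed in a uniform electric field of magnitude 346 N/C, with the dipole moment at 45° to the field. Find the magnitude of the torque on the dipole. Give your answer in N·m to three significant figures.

τ ≈ 8.02×10⁻⁶ N·m

Torque on an electric dipole: τ = pE sinθ.
τ = (3.28×10⁻⁸)(346)·sin45° = 8.025×10⁻⁶ N·m.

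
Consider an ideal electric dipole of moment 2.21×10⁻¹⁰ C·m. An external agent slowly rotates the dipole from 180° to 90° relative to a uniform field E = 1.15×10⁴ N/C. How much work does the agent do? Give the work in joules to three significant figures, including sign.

W_ext = ΔU = U(θ₂) − U(θ₁) = −pE cosθ₂ − (−pE cosθ₁) = pE(cosθ₁ − cosθ₂).
W = (2.21×10⁻¹⁰)(1.15×10⁴)·(cos180° − cos90°) = (2.542×10⁻⁶)·(-1.0000) = -2.542×10⁻⁶ J.

W ≈ -2.54×10⁻⁶ J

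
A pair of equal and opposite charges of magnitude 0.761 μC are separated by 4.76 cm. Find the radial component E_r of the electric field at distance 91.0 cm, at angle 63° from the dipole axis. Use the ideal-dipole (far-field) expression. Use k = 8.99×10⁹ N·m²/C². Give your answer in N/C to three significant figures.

Dipole moment p = qd = (7.61×10⁻⁷ C)(0.0476 m) = 3.622×10⁻⁸ C·m.
For a dipole, E_r = (2kp cosθ)/r³.
kp/r³ = (8.99×10⁹)(3.622×10⁻⁸)/(0.910)³ = 432.1 N/C.
E_r = 2·432.1·cos63° = 392.3 N/C.

E_r ≈ 392 N/C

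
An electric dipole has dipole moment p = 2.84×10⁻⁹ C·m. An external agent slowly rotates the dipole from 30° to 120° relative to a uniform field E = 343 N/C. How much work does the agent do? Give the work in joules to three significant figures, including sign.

W_ext = ΔU = U(θ₂) − U(θ₁) = −pE cosθ₂ − (−pE cosθ₁) = pE(cosθ₁ − cosθ₂).
W = (2.84×10⁻⁹)(343)·(cos30° − cos120°) = (9.741×10⁻⁷)·(+1.3660) = 1.331×10⁻⁶ J.

W ≈ 1.33×10⁻⁶ J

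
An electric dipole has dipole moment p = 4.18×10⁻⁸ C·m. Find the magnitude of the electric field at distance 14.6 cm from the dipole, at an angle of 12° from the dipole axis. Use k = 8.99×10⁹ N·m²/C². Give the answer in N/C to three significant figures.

E ≈ 2.38×10⁵ N/C

At angle θ the dipole field magnitude is E = (kp/r³)·√(1 + 3cos²θ).
kp/r³ = (8.99×10⁹)(4.18×10⁻⁸) / (0.146)³ = 1.207×10⁵ N/C.
√(1 + 3cos²12°) = √(1 + 3·0.9568) = √3.8703 ≈ 1.9673.
E ≈ 1.207×10⁵ × 1.967 = 2.375×10⁵ N/C.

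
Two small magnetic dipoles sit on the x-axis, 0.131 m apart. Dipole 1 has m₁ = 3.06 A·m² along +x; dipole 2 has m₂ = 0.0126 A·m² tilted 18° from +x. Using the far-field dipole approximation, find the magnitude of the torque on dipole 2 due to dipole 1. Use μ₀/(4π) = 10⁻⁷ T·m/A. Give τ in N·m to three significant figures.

Dipole B is on the axis of dipole A, so B₁ there is axial: B₁ = (μ₀/4π)·2m₁/r³ along +x.
B₁ = 2(10⁻⁷)(3.06)/(0.131)³ = 2.722×10⁻⁴ T.
τ = m₂ B₁ sinθ.
τ = (0.0126)(2.722×10⁻⁴)·sin18° = 1.060×10⁻⁶ N·m.

τ ≈ 1.06×10⁻⁶ N·m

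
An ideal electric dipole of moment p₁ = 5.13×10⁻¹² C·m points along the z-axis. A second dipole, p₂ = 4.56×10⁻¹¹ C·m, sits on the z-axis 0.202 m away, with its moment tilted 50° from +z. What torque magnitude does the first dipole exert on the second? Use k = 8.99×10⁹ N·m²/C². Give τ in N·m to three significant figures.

τ ≈ 3.91×10⁻¹⁰ N·m

The second dipole sits on the axis of the first, so the field there is axial: E₁ = 2kp₁/r³ along +z.
E₁ = 2(8.99×10⁹)(5.13×10⁻¹²)/(0.202)³ = 11.19 N/C.
Torque on the second dipole: τ = p₂ E₁ sinθ.
τ = (4.56×10⁻¹¹)(11.19)·sin50° = 3.909×10⁻¹⁰ N·m.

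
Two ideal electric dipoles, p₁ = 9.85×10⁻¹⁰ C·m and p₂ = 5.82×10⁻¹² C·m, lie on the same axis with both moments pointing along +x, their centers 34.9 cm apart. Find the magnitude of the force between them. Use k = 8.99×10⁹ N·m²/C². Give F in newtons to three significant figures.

F ≈ 2.08×10⁻⁸ N

On-axis field of dipole 1 at distance r: E = 2kp₁/r³. Force on dipole 2 is F = p₂·dE/dr (gradient along axis).
dE/dr = −6kp₁/r⁴, so |F| = 6kp₁p₂/r⁴ (attractive for aligned moments).
F = 6(8.99×10⁹)(9.85×10⁻¹⁰)(5.82×10⁻¹²)/(0.349)⁴ = 2.084×10⁻⁸ N.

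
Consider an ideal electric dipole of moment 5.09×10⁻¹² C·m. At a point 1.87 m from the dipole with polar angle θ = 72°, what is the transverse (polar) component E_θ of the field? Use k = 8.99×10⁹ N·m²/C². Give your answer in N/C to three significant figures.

For a dipole, E_θ = (kp sinθ)/r³.
kp/r³ = (8.99×10⁹)(5.09×10⁻¹²)/(1.87)³ = 0.006998 N/C.
E_θ = 0.006998·sin72° = 0.006655 N/C.

E_θ ≈ 0.00666 N/C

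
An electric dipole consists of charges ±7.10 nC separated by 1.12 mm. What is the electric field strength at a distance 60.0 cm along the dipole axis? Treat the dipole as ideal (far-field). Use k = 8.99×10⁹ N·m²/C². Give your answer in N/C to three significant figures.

Dipole moment p = qd = (7.10×10⁻⁹ C)(0.00112 m) = 7.952×10⁻¹² C·m.
On the dipole axis E = 2kp/r³.
E = 2·(8.99×10⁹)(7.952×10⁻¹²) / (0.600)³ = 0.6619 N/C.

E ≈ 0.662 N/C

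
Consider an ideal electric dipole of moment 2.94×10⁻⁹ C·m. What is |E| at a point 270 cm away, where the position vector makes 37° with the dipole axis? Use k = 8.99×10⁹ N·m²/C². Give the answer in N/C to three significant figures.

E ≈ 2.29 N/C

At angle θ the dipole field magnitude is E = (kp/r³)·√(1 + 3cos²θ).
kp/r³ = (8.99×10⁹)(2.94×10⁻⁹) / (2.70)³ = 1.343 N/C.
√(1 + 3cos²37°) = √(1 + 3·0.6378) = √2.9135 ≈ 1.7069.
E ≈ 1.343 × 1.707 = 2.292 N/C.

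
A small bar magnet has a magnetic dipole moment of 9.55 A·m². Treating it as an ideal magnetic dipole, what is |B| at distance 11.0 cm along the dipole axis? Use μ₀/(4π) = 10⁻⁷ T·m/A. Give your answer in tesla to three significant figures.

B ≈ 0.00144 T

On axis B = (μ₀/4π)·2m/r³.
B = 2·(10⁻⁷)·(9.55) / (0.110)³ = 0.001435 T.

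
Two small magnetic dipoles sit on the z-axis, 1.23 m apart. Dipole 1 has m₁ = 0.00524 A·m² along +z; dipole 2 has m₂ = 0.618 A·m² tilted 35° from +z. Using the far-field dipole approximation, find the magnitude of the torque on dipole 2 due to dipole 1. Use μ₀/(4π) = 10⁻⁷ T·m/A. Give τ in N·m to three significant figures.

τ ≈ 2.00×10⁻¹⁰ N·m

Dipole B is on the axis of dipole A, so B₁ there is axial: B₁ = (μ₀/4π)·2m₁/r³ along +z.
B₁ = 2(10⁻⁷)(0.00524)/(1.23)³ = 5.632×10⁻¹⁰ T.
τ = m₂ B₁ sinθ.
τ = (0.618)(5.632×10⁻¹⁰)·sin35° = 1.996×10⁻¹⁰ N·m.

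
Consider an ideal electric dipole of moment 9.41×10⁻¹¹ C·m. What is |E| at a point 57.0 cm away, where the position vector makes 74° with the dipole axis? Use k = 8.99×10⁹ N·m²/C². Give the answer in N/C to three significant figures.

At angle θ the dipole field magnitude is E = (kp/r³)·√(1 + 3cos²θ).
kp/r³ = (8.99×10⁹)(9.41×10⁻¹¹) / (0.570)³ = 4.568 N/C.
√(1 + 3cos²74°) = √(1 + 3·0.0760) = √1.2279 ≈ 1.1081.
E ≈ 4.568 × 1.108 = 5.062 N/C.

E ≈ 5.06 N/C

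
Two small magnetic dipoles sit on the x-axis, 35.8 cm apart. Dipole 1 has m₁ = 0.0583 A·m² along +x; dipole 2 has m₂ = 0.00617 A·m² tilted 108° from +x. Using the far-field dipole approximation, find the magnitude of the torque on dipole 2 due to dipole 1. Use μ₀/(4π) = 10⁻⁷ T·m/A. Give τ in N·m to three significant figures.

τ ≈ 1.49×10⁻⁹ N·m

Dipole B is on the axis of dipole A, so B₁ there is axial: B₁ = (μ₀/4π)·2m₁/r³ along +x.
B₁ = 2(10⁻⁷)(0.0583)/(0.358)³ = 2.541×10⁻⁷ T.
τ = m₂ B₁ sinθ.
τ = (0.00617)(2.541×10⁻⁷)·sin108° = 1.491×10⁻⁹ N·m.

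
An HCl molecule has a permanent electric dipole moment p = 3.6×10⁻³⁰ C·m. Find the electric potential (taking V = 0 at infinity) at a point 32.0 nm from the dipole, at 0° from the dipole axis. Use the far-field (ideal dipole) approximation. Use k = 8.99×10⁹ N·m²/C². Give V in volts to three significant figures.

The dipole potential is V = kp cosθ / r².
V = (8.99×10⁹)(3.60×10⁻³⁰)·cos0° / (3.20×10⁻⁸)² = 3.161×10⁻⁵ V.

V ≈ 3.16×10⁻⁵ V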